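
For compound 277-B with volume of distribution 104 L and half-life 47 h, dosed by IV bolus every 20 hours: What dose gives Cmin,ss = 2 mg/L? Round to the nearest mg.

τ/t½ = 20/47 ≈ 0.42553, so f = (1/2)^(20/47) ≈ 0.744564.
Cmin,ss = (D/Vd)·f/(1−f), so D = Cmin,ss·Vd·(1−f)/f.
D = 2 × 104 × (1−f)/f ≈ 2 × 104 × 0.34307 ≈ 71.36 mg.

71 mg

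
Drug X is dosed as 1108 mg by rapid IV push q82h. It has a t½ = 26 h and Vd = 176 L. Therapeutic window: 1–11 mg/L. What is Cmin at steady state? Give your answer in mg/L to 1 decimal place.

Over one 82-h interval, 82/26 ≈ 3.1538 half-lives elapse, leaving f ≈ 0.1124 of each dose.
At steady state, accumulation factor R = 1/(1 − e^(−kτ)) ≈ 1.1266.
Each bolus raises the concentration by D/Vd = 1108/176 ≈ 6.295 mg/L.
Steady-state peak Cmax,ss = C₀·R ≈ 6.295 × 1.1266 ≈ 7.092 mg/L.
One interval later, Cmin,ss = Cmax,ss·e^(−kτ) ≈ 7.092 × 0.1124 ≈ 0.797 mg/L.
Trough 0.8 mg/L vs MEC 1 mg/L: subtherapeutic.

0.8 mg/L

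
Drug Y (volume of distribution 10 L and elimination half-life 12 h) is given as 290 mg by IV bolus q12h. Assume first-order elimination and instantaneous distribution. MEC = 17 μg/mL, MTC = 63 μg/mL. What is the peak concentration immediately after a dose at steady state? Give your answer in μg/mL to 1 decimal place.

The dosing interval is 1 half-life, so f = 2^(−1) = 0.5.
Accumulation ratio R = 1/(1 − f) = 1/0.5 = 2/1.
Single-dose peak C₀ = D/Vd = 290/10 = 29 μg/mL.
Steady-state peak Cmax,ss = C₀·R = 29 × 2/1 ≈ 58.000 μg/mL.
Peak 58.0 μg/mL vs MTC 63 μg/mL: below toxic threshold.

58.0 μg/mL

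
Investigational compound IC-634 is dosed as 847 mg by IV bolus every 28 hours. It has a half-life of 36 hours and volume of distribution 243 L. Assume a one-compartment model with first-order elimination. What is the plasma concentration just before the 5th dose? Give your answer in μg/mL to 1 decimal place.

f = (1/2)^(τ/t½) = (1/2)^(28/36) ≈ 0.5833.
C₀ = D/Vd = 847/243 ≈ 3.486 μg/mL.
Before the 5th dose, 4 doses have been given. Superposition: Cmin = C₀·(f + f² + … + f^4).
≈ 3.486 × (0.5833 + 0.3402 + 0.1985 + 0.1158) ≈ 3.486 × 1.2378 ≈ 4.315 μg/mL.

4.3 μg/mL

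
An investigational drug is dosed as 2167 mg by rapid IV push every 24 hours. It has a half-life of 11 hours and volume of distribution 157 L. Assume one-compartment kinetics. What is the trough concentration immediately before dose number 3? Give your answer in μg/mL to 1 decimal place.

3.7 μg/mL

f = (1/2)^(τ/t½) = (1/2)^(24/11) ≈ 0.2204.
C₀ = D/Vd = 2167/157 ≈ 13.803 μg/mL.
Before the 3rd dose, 2 doses have been given. Superposition: Cmin = C₀·(f + f²).
≈ 13.803 × (0.2204 + 0.0486) ≈ 13.803 × 0.2690 ≈ 3.713 μg/mL.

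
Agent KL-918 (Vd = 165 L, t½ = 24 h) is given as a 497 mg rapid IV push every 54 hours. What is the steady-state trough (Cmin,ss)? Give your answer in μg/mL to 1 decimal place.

0.8 μg/mL

Over one 54-h interval, 54/24 ≈ 2.25 half-lives elapse, leaving f ≈ 0.2102 of each dose.
Accumulation ratio R = 1/(1 − f) ≈ 1/0.7898 ≈ 1.2661.
Single-dose peak C₀ = D/Vd = 497/165 ≈ 3.012 μg/mL.
Cmax,ss = C₀/(1 − f) ≈ 3.012/0.7898 ≈ 3.814 μg/mL.
Steady-state trough Cmin,ss = Cmax,ss·f ≈ 3.814 × 0.2102 ≈ 0.802 μg/mL.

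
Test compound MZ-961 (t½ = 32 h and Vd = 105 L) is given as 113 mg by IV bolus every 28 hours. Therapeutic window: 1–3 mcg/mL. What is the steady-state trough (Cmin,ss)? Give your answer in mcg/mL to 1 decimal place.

1.3 mcg/mL

k = ln2/t½ = ln2/32 ≈ 0.021661 h⁻¹; fraction remaining f = e^(−kτ) = e^(−0.021661×28) ≈ 0.5453.
Single-dose peak C₀ = D/Vd = 113/105 ≈ 1.076 mcg/mL.
Steady-state trough Cmin,ss = C₀·f/(1−f) ≈ 1.076 × 0.5453/0.4547 ≈ 1.290 mcg/mL.
Trough 1.3 mcg/mL vs MEC 1 mcg/mL: adequate.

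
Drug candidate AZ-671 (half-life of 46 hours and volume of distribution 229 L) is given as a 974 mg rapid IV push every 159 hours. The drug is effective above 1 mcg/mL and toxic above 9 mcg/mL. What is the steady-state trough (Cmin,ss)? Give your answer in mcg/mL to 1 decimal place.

k = ln2/t½ = ln2/46 ≈ 0.015068 h⁻¹; fraction remaining f = e^(−kτ) = e^(−0.015068×159) ≈ 0.0911.
Accumulation ratio R = 1/(1 − f) ≈ 1/0.9089 ≈ 1.1002.
Single-dose peak C₀ = D/Vd = 974/229 ≈ 4.253 mcg/mL.
Steady-state peak Cmax,ss = C₀·R ≈ 4.253 × 1.1002 ≈ 4.679 mcg/mL.
One interval later, Cmin,ss = Cmax,ss·e^(−kτ) ≈ 4.679 × 0.0911 ≈ 0.426 mcg/mL.
Trough 0.4 mcg/mL vs MEC 1 mcg/mL: subtherapeutic.

0.4 mcg/mL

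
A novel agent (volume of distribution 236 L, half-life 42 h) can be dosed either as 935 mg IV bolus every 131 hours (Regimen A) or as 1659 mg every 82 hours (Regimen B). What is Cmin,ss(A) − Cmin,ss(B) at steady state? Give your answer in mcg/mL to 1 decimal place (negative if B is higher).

Regimen A: f = (1/2)^(131/42) ≈ 0.1151; Cmin,ss = (935/236)·f/(1−f) ≈ 0.515 mcg/mL.
Regimen B: f = (1/2)^(82/42) ≈ 0.2584; Cmin,ss = (1659/236)·f/(1−f) ≈ 2.449 mcg/mL.
Difference ≈ 0.515 − 2.449 ≈ -1.934 mcg/mL.

-1.9 mcg/mL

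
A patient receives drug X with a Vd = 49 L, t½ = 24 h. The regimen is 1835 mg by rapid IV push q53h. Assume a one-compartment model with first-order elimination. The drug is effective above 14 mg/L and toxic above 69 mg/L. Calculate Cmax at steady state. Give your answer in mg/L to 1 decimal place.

τ/t½ = 53/24 ≈ 2.2083, so fraction remaining f = (1/2)^(53/24) ≈ 0.2164.
Accumulation ratio R = 1/(1 − f) ≈ 1/0.7836 ≈ 1.2762.
Single-dose peak C₀ = D/Vd = 1835/49 ≈ 37.449 mg/L.
Steady-state peak Cmax,ss = C₀·R ≈ 37.449 × 1.2762 ≈ 47.792 mg/L.
Peak 47.8 mg/L vs MTC 69 mg/L: below toxic threshold.

47.8 mg/L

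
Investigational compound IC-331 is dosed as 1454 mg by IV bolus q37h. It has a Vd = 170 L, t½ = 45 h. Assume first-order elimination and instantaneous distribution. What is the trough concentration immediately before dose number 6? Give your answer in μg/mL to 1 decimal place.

f = (1/2)^(τ/t½) = (1/2)^(37/45) ≈ 0.5656.
C₀ = D/Vd = 1454/170 ≈ 8.553 μg/mL.
Before the 6th dose, 5 doses have been given. Superposition: Cmin = C₀·(f + f² + … + f^5).
≈ 8.553 × (0.5656 + 0.3199 + 0.1809 + 0.1023 + 0.0579) ≈ 8.553 × 1.2266 ≈ 10.491 μg/mL.

10.5 μg/mL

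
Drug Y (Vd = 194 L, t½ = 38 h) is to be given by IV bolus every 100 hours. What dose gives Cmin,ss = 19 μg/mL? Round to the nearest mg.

19156 mg

τ/t½ = 100/38 ≈ 2.6316, so f = (1/2)^(100/38) ≈ 0.161367.
Cmin,ss = (D/Vd)·f/(1−f), so D = Cmin,ss·Vd·(1−f)/f.
D = 19 × 194 × (1−f)/f ≈ 19 × 194 × 5.19705 ≈ 19156.33 mg.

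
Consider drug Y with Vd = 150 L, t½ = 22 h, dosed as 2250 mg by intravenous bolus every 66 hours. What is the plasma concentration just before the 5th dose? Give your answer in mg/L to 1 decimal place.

2.1 mg/L

f = (1/2)^(τ/t½) = (1/2)^(66/22) ≈ 0.1250.
C₀ = D/Vd = 2250/150 ≈ 15.000 mg/L.
Before the 5th dose, 4 doses have been given. Superposition: Cmin = C₀·(f + f² + … + f^4).
≈ 15.000 × (0.1250 + 0.0156 + 0.0020 + 0.0002) ≈ 15.000 × 0.1428 ≈ 2.142 mg/L.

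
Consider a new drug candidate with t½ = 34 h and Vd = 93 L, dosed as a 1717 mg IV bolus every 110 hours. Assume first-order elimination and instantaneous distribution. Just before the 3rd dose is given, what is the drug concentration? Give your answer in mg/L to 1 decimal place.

2.2 mg/L

f = (1/2)^(τ/t½) = (1/2)^(110/34) ≈ 0.1062.
C₀ = D/Vd = 1717/93 ≈ 18.462 mg/L.
Before the 3rd dose, 2 doses have been given. Superposition: Cmin = C₀·(f + f²).
≈ 18.462 × (0.1062 + 0.0113) ≈ 18.462 × 0.1175 ≈ 2.169 mg/L.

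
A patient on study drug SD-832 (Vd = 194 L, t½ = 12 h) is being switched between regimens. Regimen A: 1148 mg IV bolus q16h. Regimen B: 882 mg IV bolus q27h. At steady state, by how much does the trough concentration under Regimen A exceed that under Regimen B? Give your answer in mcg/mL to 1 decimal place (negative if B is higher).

2.7 mcg/mL

Regimen A: f = (1/2)^(16/12) ≈ 0.3969; Cmin,ss = (1148/194)·f/(1−f) ≈ 3.894 mcg/mL.
Regimen B: f = (1/2)^(27/12) ≈ 0.2102; Cmin,ss = (882/194)·f/(1−f) ≈ 1.210 mcg/mL.
Difference ≈ 3.894 − 1.210 ≈ 2.684 mcg/mL.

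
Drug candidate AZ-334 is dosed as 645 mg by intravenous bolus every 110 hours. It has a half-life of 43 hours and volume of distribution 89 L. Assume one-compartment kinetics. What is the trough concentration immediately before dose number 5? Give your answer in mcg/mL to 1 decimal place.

1.5 mcg/mL

f = (1/2)^(τ/t½) = (1/2)^(110/43) ≈ 0.1698.
C₀ = D/Vd = 645/89 ≈ 7.247 mcg/mL.
Before the 5th dose, 4 doses have been given. Superposition: Cmin = C₀·(f + f² + … + f^4).
≈ 7.247 × (0.1698 + 0.0288 + 0.0049 + 0.0008) ≈ 7.247 × 0.2043 ≈ 1.481 mcg/mL.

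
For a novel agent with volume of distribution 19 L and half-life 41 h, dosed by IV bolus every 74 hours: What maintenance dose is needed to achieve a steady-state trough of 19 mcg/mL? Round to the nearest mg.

τ/t½ = 74/41 ≈ 1.8049, so f = (1/2)^(74/41) ≈ 0.286205.
Cmin,ss = (D/Vd)·f/(1−f), so D = Cmin,ss·Vd·(1−f)/f.
D = 19 × 19 × (1−f)/f ≈ 19 × 19 × 2.49400 ≈ 900.33 mg.

900 mg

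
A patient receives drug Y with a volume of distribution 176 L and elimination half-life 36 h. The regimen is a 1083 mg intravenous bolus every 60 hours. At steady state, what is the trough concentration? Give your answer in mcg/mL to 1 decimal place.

k = ln2/t½ = ln2/36 ≈ 0.019254 h⁻¹; fraction remaining f = e^(−kτ) = e^(−0.019254×60) ≈ 0.3150.
Accumulation ratio R = 1/(1 − f) ≈ 1/0.6850 ≈ 1.4599.
Each bolus raises the concentration by D/Vd = 1083/176 ≈ 6.153 mcg/mL.
Steady-state peak Cmax,ss = C₀·R ≈ 6.153 × 1.4599 ≈ 8.983 mcg/mL.
One interval later, Cmin,ss = Cmax,ss·e^(−kτ) ≈ 8.983 × 0.3150 ≈ 2.830 mcg/mL.

2.8 mcg/mL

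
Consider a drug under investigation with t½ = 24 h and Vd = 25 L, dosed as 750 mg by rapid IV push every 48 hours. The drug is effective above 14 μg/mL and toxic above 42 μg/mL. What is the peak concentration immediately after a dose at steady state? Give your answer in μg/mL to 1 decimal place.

The dosing interval is 2 half-lives, so f = 2^(−2) = 0.25.
Accumulation ratio R = 1/(1 − f) = 1/0.75 = 4/3.
Single-dose peak C₀ = D/Vd = 750/25 = 30 μg/mL.
Steady-state peak Cmax,ss = C₀·R = 30 × 4/3 ≈ 40.000 μg/mL.
Peak 40.0 μg/mL vs MTC 42 μg/mL: below toxic threshold.

40.0 μg/mL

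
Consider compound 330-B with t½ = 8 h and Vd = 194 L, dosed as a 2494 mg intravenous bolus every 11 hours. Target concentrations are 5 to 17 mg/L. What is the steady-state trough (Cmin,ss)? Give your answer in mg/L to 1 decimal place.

8.1 mg/L

τ/t½ = 11/8 ≈ 1.375, so fraction remaining f = (1/2)^(11/8) ≈ 0.3856.
Accumulation ratio R = 1/(1 − f) ≈ 1/0.6144 ≈ 1.6276.
Each bolus raises the concentration by D/Vd = 2494/194 ≈ 12.856 mg/L.
Cmax,ss = C₀/(1 − f) ≈ 12.856/0.6144 ≈ 20.924 mg/L.
One interval later, Cmin,ss = Cmax,ss·e^(−kτ) ≈ 20.924 × 0.3856 ≈ 8.068 mg/L.
Trough 8.1 mg/L vs MEC 5 mg/L: adequate.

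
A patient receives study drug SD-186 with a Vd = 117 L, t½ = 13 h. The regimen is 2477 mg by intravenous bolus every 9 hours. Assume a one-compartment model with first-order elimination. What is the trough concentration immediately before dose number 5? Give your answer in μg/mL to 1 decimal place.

f = (1/2)^(τ/t½) = (1/2)^(9/13) ≈ 0.6189.
C₀ = D/Vd = 2477/117 ≈ 21.171 μg/mL.
Before the 5th dose, 4 doses have been given. Superposition: Cmin = C₀·(f + f² + … + f^4).
≈ 21.171 × (0.6189 + 0.3830 + 0.2371 + 0.1467) ≈ 21.171 × 1.3857 ≈ 29.337 μg/mL.

29.3 μg/mL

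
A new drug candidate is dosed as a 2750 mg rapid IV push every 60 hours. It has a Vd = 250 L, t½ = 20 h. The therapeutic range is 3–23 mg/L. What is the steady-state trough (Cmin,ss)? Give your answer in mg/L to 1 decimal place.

τ = 60 h = 3 half-lives, so f = (1/2)^3 = 0.125.
At steady state, R = 1/(1 − 0.125) = 8/7.
Single-dose peak C₀ = D/Vd = 2750/250 = 11 mg/L.
Steady-state peak Cmax,ss = C₀·R = 11 × 8/7 ≈ 12.571 mg/L.
Steady-state trough Cmin,ss = Cmax,ss·f ≈ 12.571 × 0.125 ≈ 1.571 mg/L.
Trough 1.6 mg/L vs MEC 3 mg/L: subtherapeutic.

1.6 mg/L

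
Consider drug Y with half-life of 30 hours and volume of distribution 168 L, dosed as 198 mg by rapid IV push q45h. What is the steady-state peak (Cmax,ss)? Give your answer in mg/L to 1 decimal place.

1.8 mg/L

τ/t½ = 45/30 ≈ 1.5, so fraction remaining f = (1/2)^(45/30) ≈ 0.3536.
Accumulation ratio R = 1/(1 − f) ≈ 1/0.6464 ≈ 1.5470.
Single-dose peak C₀ = D/Vd = 198/168 ≈ 1.179 mg/L.
Cmax,ss = C₀/(1 − f) ≈ 1.179/0.6464 ≈ 1.824 mg/L.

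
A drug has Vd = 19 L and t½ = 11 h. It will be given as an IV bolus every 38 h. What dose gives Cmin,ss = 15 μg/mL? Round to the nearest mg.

τ/t½ = 38/11 ≈ 3.4545, so f = (1/2)^(38/11) ≈ 0.091218.
Cmin,ss = (D/Vd)·f/(1−f), so D = Cmin,ss·Vd·(1−f)/f.
D = 15 × 19 × (1−f)/f ≈ 15 × 19 × 9.96275 ≈ 2839.38 mg.

2839 mg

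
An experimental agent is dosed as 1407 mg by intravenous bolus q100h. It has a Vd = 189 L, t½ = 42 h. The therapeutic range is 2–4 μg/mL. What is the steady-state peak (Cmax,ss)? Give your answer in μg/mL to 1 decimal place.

τ/t½ = 100/42 ≈ 2.381, so fraction remaining f = (1/2)^(100/42) ≈ 0.1920.
At steady state, accumulation factor R = 1/(1 − e^(−kτ)) ≈ 1.2376.
Single-dose peak C₀ = D/Vd = 1407/189 ≈ 7.444 μg/mL.
Steady-state peak Cmax,ss = C₀·R ≈ 7.444 × 1.2376 ≈ 9.213 μg/mL.
Peak 9.2 μg/mL vs MTC 4 μg/mL: exceeds toxic threshold.

9.2 μg/mL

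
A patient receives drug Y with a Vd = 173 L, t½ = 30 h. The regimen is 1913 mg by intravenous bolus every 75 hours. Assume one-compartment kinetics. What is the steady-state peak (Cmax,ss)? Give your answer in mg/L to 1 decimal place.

13.4 mg/L

τ/t½ = 75/30 ≈ 2.5, so fraction remaining f = (1/2)^(75/30) ≈ 0.1768.
Accumulation ratio R = 1/(1 − f) ≈ 1/0.8232 ≈ 1.2148.
Each bolus raises the concentration by D/Vd = 1913/173 ≈ 11.058 mg/L.
Steady-state peak Cmax,ss = C₀·R ≈ 11.058 × 1.2148 ≈ 13.433 mg/L.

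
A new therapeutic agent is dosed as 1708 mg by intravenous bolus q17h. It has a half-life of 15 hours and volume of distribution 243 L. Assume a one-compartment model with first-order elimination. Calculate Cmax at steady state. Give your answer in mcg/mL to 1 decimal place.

12.9 mcg/mL

τ/t½ = 17/15 ≈ 1.1333, so fraction remaining f = (1/2)^(17/15) ≈ 0.4559.
At steady state, accumulation factor R = 1/(1 − e^(−kτ)) ≈ 1.8379.
Single-dose peak C₀ = D/Vd = 1708/243 ≈ 7.029 mcg/mL.
Cmax,ss = C₀/(1 − f) ≈ 7.029/0.5441 ≈ 12.919 mcg/mL.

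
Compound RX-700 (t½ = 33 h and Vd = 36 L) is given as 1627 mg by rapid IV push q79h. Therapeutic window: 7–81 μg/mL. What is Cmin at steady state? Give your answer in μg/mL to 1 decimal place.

10.6 μg/mL

k = ln2/t½ = ln2/33 ≈ 0.021004 h⁻¹; fraction remaining f = e^(−kτ) = e^(−0.021004×79) ≈ 0.1903.
Accumulation ratio R = 1/(1 − f) ≈ 1/0.8097 ≈ 1.2350.
Single-dose peak C₀ = D/Vd = 1627/36 ≈ 45.194 μg/mL.
Steady-state peak Cmax,ss = C₀·R ≈ 45.194 × 1.2350 ≈ 55.815 μg/mL.
Steady-state trough Cmin,ss = Cmax,ss·f ≈ 55.815 × 0.1903 ≈ 10.622 μg/mL.
Trough 10.6 μg/mL vs MEC 7 μg/mL: adequate.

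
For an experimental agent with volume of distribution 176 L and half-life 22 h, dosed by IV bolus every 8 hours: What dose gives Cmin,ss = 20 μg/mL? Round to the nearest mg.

1009 mg

τ/t½ = 8/22 ≈ 0.36364, so f = (1/2)^(8/22) ≈ 0.777203.
Cmin,ss = (D/Vd)·f/(1−f), so D = Cmin,ss·Vd·(1−f)/f.
D = 20 × 176 × (1−f)/f ≈ 20 × 176 × 0.28667 ≈ 1009.08 mg.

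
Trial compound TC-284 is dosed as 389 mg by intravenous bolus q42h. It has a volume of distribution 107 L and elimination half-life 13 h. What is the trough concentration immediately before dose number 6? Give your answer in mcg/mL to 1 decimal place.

0.4 mcg/mL

f = (1/2)^(τ/t½) = (1/2)^(42/13) ≈ 0.1065.
C₀ = D/Vd = 389/107 ≈ 3.636 mcg/mL.
Before the 6th dose, 5 doses have been given. Superposition: Cmin = C₀·(f + f² + … + f^5).
≈ 3.636 × (0.1065 + 0.0113 + 0.0012 + 0.0001 + 0.0000) ≈ 3.636 × 0.1191 ≈ 0.433 mcg/mL.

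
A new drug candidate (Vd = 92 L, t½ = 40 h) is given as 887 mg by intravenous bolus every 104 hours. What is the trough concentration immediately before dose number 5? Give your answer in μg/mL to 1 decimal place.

f = (1/2)^(τ/t½) = (1/2)^(104/40) ≈ 0.1649.
C₀ = D/Vd = 887/92 ≈ 9.641 μg/mL.
Before the 5th dose, 4 doses have been given. Superposition: Cmin = C₀·(f + f² + … + f^4).
≈ 9.641 × (0.1649 + 0.0272 + 0.0045 + 0.0007) ≈ 9.641 × 0.1973 ≈ 1.902 μg/mL.

1.9 μg/mL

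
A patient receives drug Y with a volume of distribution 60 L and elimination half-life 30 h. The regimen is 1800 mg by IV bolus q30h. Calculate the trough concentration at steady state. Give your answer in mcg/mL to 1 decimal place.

τ = 30 h = 1 half-life, so f = (1/2)^1 = 0.5.
At steady state, R = 1/(1 − 0.5) = 2/1.
Single-dose peak C₀ = D/Vd = 1800/60 = 30 mcg/mL.
Steady-state peak Cmax,ss = C₀·R = 30 × 2/1 ≈ 60.000 mcg/mL.
Steady-state trough Cmin,ss = Cmax,ss·f ≈ 60.000 × 0.5 ≈ 30.000 mcg/mL.

30.0 mcg/mL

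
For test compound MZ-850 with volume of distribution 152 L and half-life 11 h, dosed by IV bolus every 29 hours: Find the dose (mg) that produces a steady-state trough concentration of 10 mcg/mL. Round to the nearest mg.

τ/t½ = 29/11 ≈ 2.6364, so f = (1/2)^(29/11) ≈ 0.160833.
Cmin,ss = (D/Vd)·f/(1−f), so D = Cmin,ss·Vd·(1−f)/f.
D = 10 × 152 × (1−f)/f ≈ 10 × 152 × 5.21763 ≈ 7930.80 mg.

7931 mg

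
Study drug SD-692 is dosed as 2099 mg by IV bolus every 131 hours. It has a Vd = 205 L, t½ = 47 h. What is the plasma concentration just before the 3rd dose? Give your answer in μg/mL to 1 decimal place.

f = (1/2)^(τ/t½) = (1/2)^(131/47) ≈ 0.1449.
C₀ = D/Vd = 2099/205 ≈ 10.239 μg/mL.
Before the 3rd dose, 2 doses have been given. Superposition: Cmin = C₀·(f + f²).
≈ 10.239 × (0.1449 + 0.0210) ≈ 10.239 × 0.1659 ≈ 1.699 μg/mL.

1.7 μg/mL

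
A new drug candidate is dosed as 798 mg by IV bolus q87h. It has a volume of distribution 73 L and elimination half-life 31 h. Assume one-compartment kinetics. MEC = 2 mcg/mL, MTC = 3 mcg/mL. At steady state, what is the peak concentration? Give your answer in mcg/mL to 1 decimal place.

12.8 mcg/mL

k = ln2/t½ = ln2/31 ≈ 0.022360 h⁻¹; fraction remaining f = e^(−kτ) = e^(−0.022360×87) ≈ 0.1429.
At steady state, accumulation factor R = 1/(1 − e^(−kτ)) ≈ 1.1667.
Single-dose peak C₀ = D/Vd = 798/73 ≈ 10.932 mcg/mL.
Steady-state peak Cmax,ss = C₀·R ≈ 10.932 × 1.1667 ≈ 12.754 mcg/mL.
Peak 12.8 mcg/mL vs MTC 3 mcg/mL: exceeds toxic threshold.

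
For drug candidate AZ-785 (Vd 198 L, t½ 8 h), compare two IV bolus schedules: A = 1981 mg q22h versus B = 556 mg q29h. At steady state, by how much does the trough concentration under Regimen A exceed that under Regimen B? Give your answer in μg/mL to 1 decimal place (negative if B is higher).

1.5 μg/mL

Regimen A: f = (1/2)^(22/8) ≈ 0.1487; Cmin,ss = (1981/198)·f/(1−f) ≈ 1.748 μg/mL.
Regimen B: f = (1/2)^(29/8) ≈ 0.0811; Cmin,ss = (556/198)·f/(1−f) ≈ 0.248 μg/mL.
Difference ≈ 1.748 − 0.248 ≈ 1.500 μg/mL.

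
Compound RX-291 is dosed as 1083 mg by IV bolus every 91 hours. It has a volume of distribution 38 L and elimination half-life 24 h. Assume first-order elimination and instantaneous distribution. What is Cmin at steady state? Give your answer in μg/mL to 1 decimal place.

Over one 91-h interval, 91/24 ≈ 3.7917 half-lives elapse, leaving f ≈ 0.0722 of each dose.
Accumulation ratio R = 1/(1 − f) ≈ 1/0.9278 ≈ 1.0778.
Each bolus raises the concentration by D/Vd = 1083/38 ≈ 28.500 μg/mL.
Steady-state peak Cmax,ss = C₀·R ≈ 28.500 × 1.0778 ≈ 30.717 μg/mL.
One interval later, Cmin,ss = Cmax,ss·e^(−kτ) ≈ 30.717 × 0.0722 ≈ 2.218 μg/mL.

2.2 μg/mL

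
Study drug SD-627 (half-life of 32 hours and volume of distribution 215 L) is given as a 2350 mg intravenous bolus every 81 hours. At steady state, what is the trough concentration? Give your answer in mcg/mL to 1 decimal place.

Over one 81-h interval, 81/32 ≈ 2.5312 half-lives elapse, leaving f ≈ 0.1730 of each dose.
Each bolus raises the concentration by D/Vd = 2350/215 ≈ 10.930 mcg/mL.
Steady-state trough Cmin,ss = C₀·f/(1−f) ≈ 10.930 × 0.1730/0.8270 ≈ 2.286 mcg/mL.

2.3 mcg/mL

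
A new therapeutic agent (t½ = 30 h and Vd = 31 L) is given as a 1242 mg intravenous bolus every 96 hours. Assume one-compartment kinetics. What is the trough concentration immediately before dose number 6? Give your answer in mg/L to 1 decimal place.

4.9 mg/L

f = (1/2)^(τ/t½) = (1/2)^(96/30) ≈ 0.1088.
C₀ = D/Vd = 1242/31 ≈ 40.065 mg/L.
Before the 6th dose, 5 doses have been given. Superposition: Cmin = C₀·(f + f² + … + f^5).
≈ 40.065 × (0.1088 + 0.0118 + 0.0013 + 0.0001 + 0.0000) ≈ 40.065 × 0.1220 ≈ 4.888 mg/L.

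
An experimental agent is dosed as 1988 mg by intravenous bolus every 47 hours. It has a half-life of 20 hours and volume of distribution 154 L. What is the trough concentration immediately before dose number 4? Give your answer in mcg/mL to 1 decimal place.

3.1 mcg/mL

f = (1/2)^(τ/t½) = (1/2)^(47/20) ≈ 0.1961.
C₀ = D/Vd = 1988/154 ≈ 12.909 mcg/mL.
Before the 4th dose, 3 doses have been given. Superposition: Cmin = C₀·(f + f² + … + f^3).
≈ 12.909 × (0.1961 + 0.0385 + 0.0075) ≈ 12.909 × 0.2421 ≈ 3.125 mcg/mL.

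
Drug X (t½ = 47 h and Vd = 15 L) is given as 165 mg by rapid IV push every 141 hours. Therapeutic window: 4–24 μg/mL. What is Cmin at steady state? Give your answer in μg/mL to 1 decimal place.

1.6 μg/mL

The dosing interval is 3 half-lives, so f = 2^(−3) = 0.125.
At steady state, R = 1/(1 − 0.125) = 8/7.
Single-dose peak C₀ = D/Vd = 165/15 = 11 μg/mL.
Steady-state peak Cmax,ss = C₀·R = 11 × 8/7 ≈ 12.571 μg/mL.
Steady-state trough Cmin,ss = Cmax,ss·f ≈ 12.571 × 0.125 ≈ 1.571 μg/mL.
Trough 1.6 μg/mL vs MEC 4 μg/mL: subtherapeutic.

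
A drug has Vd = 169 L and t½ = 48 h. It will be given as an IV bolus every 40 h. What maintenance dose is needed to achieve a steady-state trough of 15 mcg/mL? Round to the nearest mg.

τ/t½ = 40/48 ≈ 0.83333, so f = (1/2)^(40/48) ≈ 0.561231.
Cmin,ss = (D/Vd)·f/(1−f), so D = Cmin,ss·Vd·(1−f)/f.
D = 15 × 169 × (1−f)/f ≈ 15 × 169 × 0.78180 ≈ 1981.86 mg.

1982 mg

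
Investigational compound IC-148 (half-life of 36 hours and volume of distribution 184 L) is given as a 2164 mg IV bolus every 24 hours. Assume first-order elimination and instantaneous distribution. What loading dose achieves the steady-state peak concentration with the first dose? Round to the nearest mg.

5848 mg

f = (1/2)^(24/36) ≈ 0.629961; accumulation ratio R = 1/(1−f) ≈ 2.70242.
Loading dose to hit Cmax,ss on first dose: D_load = D_maint·R ≈ 2164 × 2.70242 ≈ 5848.04 mg.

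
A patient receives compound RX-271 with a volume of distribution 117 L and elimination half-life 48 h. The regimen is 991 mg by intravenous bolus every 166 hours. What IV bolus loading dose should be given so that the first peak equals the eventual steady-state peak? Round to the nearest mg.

f = (1/2)^(166/48) ≈ 0.090978; accumulation ratio R = 1/(1−f) ≈ 1.10008.
Loading dose to hit Cmax,ss on first dose: D_load = D_maint·R ≈ 991 × 1.10008 ≈ 1090.18 mg.

1090 mg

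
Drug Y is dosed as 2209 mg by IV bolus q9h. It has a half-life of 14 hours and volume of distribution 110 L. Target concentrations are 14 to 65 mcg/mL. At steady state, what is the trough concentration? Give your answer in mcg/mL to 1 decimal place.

35.8 mcg/mL

k = ln2/t½ = ln2/14 ≈ 0.049511 h⁻¹; fraction remaining f = e^(−kτ) = e^(−0.049511×9) ≈ 0.6404.
Accumulation ratio R = 1/(1 − f) ≈ 1/0.3596 ≈ 2.7809.
Each bolus raises the concentration by D/Vd = 2209/110 ≈ 20.082 mcg/mL.
Steady-state peak Cmax,ss = C₀·R ≈ 20.082 × 2.7809 ≈ 55.846 mcg/mL.
One interval later, Cmin,ss = Cmax,ss·e^(−kτ) ≈ 55.846 × 0.6404 ≈ 35.764 mcg/mL.
Trough 35.8 mcg/mL vs MEC 14 mcg/mL: adequate.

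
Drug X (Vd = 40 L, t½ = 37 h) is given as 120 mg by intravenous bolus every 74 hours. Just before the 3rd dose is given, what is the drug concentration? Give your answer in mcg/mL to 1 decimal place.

f = (1/2)^(τ/t½) = (1/2)^(74/37) ≈ 0.2500.
C₀ = D/Vd = 120/40 ≈ 3.000 mcg/mL.
Before the 3rd dose, 2 doses have been given. Superposition: Cmin = C₀·(f + f²).
≈ 3.000 × (0.2500 + 0.0625) ≈ 3.000 × 0.3125 ≈ 0.938 mcg/mL.

0.9 mcg/mL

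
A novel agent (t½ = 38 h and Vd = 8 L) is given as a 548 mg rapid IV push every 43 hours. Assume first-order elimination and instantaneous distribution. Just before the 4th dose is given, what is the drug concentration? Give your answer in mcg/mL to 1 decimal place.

f = (1/2)^(τ/t½) = (1/2)^(43/38) ≈ 0.4564.
C₀ = D/Vd = 548/8 ≈ 68.500 mcg/mL.
Before the 4th dose, 3 doses have been given. Superposition: Cmin = C₀·(f + f² + … + f^3).
≈ 68.500 × (0.4564 + 0.2083 + 0.0951) ≈ 68.500 × 0.7598 ≈ 52.046 mcg/mL.

52.0 mcg/mL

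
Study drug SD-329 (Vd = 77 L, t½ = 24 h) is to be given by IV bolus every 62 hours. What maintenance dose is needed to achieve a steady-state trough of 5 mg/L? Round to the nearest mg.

1922 mg

τ/t½ = 62/24 ≈ 2.5833, so f = (1/2)^(62/24) ≈ 0.166855.
Cmin,ss = (D/Vd)·f/(1−f), so D = Cmin,ss·Vd·(1−f)/f.
D = 5 × 77 × (1−f)/f ≈ 5 × 77 × 4.99323 ≈ 1922.39 mg.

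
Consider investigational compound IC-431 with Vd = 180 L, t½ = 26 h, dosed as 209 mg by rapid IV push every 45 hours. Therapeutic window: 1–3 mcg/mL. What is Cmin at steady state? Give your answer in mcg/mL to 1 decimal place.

τ/t½ = 45/26 ≈ 1.7308, so fraction remaining f = (1/2)^(45/26) ≈ 0.3013.
Accumulation ratio R = 1/(1 − f) ≈ 1/0.6987 ≈ 1.4312.
Single-dose peak C₀ = D/Vd = 209/180 ≈ 1.161 mcg/mL.
Steady-state peak Cmax,ss = C₀·R ≈ 1.161 × 1.4312 ≈ 1.662 mcg/mL.
Steady-state trough Cmin,ss = Cmax,ss·f ≈ 1.662 × 0.3013 ≈ 0.501 mcg/mL.
Trough 0.5 mcg/mL vs MEC 1 mcg/mL: subtherapeutic.

0.5 mcg/mL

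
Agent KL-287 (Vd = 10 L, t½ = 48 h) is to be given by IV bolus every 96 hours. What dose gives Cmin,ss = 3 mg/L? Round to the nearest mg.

90 mg

τ/t½ = 96/48 ≈ 2, so f = (1/2)^(96/48) ≈ 0.250000.
Cmin,ss = (D/Vd)·f/(1−f), so D = Cmin,ss·Vd·(1−f)/f.
D = 3 × 10 × (1−f)/f ≈ 3 × 10 × 3.00000 ≈ 90.00 mg.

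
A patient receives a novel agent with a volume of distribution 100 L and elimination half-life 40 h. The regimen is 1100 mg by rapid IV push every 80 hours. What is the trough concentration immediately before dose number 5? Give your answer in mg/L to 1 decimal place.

3.7 mg/L

f = (1/2)^(τ/t½) = (1/2)^(80/40) ≈ 0.2500.
C₀ = D/Vd = 1100/100 ≈ 11.000 mg/L.
Before the 5th dose, 4 doses have been given. Superposition: Cmin = C₀·(f + f² + … + f^4).
≈ 11.000 × (0.2500 + 0.0625 + 0.0156 + 0.0039) ≈ 11.000 × 0.3320 ≈ 3.652 mg/L.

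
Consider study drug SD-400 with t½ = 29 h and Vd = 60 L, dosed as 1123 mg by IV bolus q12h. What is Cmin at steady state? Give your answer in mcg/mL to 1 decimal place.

56.3 mcg/mL

Over one 12-h interval, 12/29 ≈ 0.41379 half-lives elapse, leaving f ≈ 0.7506 of each dose.
Single-dose peak C₀ = D/Vd = 1123/60 ≈ 18.717 mcg/mL.
Steady-state trough Cmin,ss = C₀·f/(1−f) ≈ 18.717 × 0.7506/0.2494 ≈ 56.331 mcg/mL.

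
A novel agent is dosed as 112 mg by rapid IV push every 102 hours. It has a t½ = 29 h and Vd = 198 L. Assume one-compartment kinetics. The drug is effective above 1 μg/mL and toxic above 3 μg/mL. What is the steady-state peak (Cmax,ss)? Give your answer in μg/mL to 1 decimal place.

τ/t½ = 102/29 ≈ 3.5172, so fraction remaining f = (1/2)^(102/29) ≈ 0.0873.
At steady state, accumulation factor R = 1/(1 − e^(−kτ)) ≈ 1.0957.
Each bolus raises the concentration by D/Vd = 112/198 ≈ 0.566 μg/mL.
Steady-state peak Cmax,ss = C₀·R ≈ 0.566 × 1.0957 ≈ 0.620 μg/mL.
Peak 0.6 μg/mL vs MTC 3 μg/mL: below toxic threshold.

0.6 μg/mL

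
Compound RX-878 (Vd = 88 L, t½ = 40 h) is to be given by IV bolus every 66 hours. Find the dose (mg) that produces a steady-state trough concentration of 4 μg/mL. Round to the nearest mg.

753 mg

τ/t½ = 66/40 ≈ 1.65, so f = (1/2)^(66/40) ≈ 0.318640.
Cmin,ss = (D/Vd)·f/(1−f), so D = Cmin,ss·Vd·(1−f)/f.
D = 4 × 88 × (1−f)/f ≈ 4 × 88 × 2.13834 ≈ 752.70 mg.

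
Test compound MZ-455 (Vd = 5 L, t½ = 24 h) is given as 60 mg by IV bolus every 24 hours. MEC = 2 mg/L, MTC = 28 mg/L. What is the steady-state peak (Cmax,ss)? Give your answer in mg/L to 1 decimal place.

τ = 24 h = 1 half-life, so f = (1/2)^1 = 0.5.
At steady state, R = 1/(1 − 0.5) = 2/1.
Single-dose peak C₀ = D/Vd = 60/5 = 12 mg/L.
Steady-state peak Cmax,ss = C₀·R = 12 × 2/1 ≈ 24.000 mg/L.
Peak 24.0 mg/L vs MTC 28 mg/L: below toxic threshold.

24.0 mg/L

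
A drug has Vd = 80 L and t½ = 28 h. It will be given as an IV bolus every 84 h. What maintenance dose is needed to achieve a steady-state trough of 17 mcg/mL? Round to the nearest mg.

τ/t½ = 84/28 ≈ 3, so f = (1/2)^(84/28) ≈ 0.125000.
Cmin,ss = (D/Vd)·f/(1−f), so D = Cmin,ss·Vd·(1−f)/f.
D = 17 × 80 × (1−f)/f ≈ 17 × 80 × 7.00000 ≈ 9520.00 mg.

9520 mg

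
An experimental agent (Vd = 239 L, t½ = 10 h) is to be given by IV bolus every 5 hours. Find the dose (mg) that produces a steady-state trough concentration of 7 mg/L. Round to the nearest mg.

693 mg

τ/t½ = 5/10 ≈ 0.5, so f = (1/2)^(5/10) ≈ 0.707107.
Cmin,ss = (D/Vd)·f/(1−f), so D = Cmin,ss·Vd·(1−f)/f.
D = 7 × 239 × (1−f)/f ≈ 7 × 239 × 0.41421 ≈ 692.97 mg.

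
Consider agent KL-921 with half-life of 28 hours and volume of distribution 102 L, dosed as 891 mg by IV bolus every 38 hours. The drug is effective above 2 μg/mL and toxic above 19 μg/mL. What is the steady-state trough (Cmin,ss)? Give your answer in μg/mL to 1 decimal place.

5.6 μg/mL

τ/t½ = 38/28 ≈ 1.3571, so fraction remaining f = (1/2)^(38/28) ≈ 0.3904.
Accumulation ratio R = 1/(1 − f) ≈ 1/0.6096 ≈ 1.6404.
Each bolus raises the concentration by D/Vd = 891/102 ≈ 8.735 μg/mL.
Steady-state peak Cmax,ss = C₀·R ≈ 8.735 × 1.6404 ≈ 14.329 μg/mL.
One interval later, Cmin,ss = Cmax,ss·e^(−kτ) ≈ 14.329 × 0.3904 ≈ 5.594 μg/mL.
Trough 5.6 μg/mL vs MEC 2 μg/mL: adequate.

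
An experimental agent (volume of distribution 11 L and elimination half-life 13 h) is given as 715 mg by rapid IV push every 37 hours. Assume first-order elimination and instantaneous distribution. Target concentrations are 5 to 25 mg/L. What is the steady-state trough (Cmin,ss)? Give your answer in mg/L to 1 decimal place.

10.5 mg/L

k = ln2/t½ = ln2/13 ≈ 0.053319 h⁻¹; fraction remaining f = e^(−kτ) = e^(−0.053319×37) ≈ 0.1391.
Accumulation ratio R = 1/(1 − f) ≈ 1/0.8609 ≈ 1.1616.
Each bolus raises the concentration by D/Vd = 715/11 ≈ 65.000 mg/L.
Cmax,ss = C₀/(1 − f) ≈ 65.000/0.8609 ≈ 75.502 mg/L.
Steady-state trough Cmin,ss = Cmax,ss·f ≈ 75.502 × 0.1391 ≈ 10.502 mg/L.
Trough 10.5 mg/L vs MEC 5 mg/L: adequate.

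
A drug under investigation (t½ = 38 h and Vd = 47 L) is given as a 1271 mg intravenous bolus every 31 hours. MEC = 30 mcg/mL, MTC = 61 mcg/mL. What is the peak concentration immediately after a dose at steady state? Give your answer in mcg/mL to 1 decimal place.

62.6 mcg/mL

Over one 31-h interval, 31/38 ≈ 0.81579 half-lives elapse, leaving f ≈ 0.5681 of each dose.
At steady state, accumulation factor R = 1/(1 − e^(−kτ)) ≈ 2.3154.
Single-dose peak C₀ = D/Vd = 1271/47 ≈ 27.043 mcg/mL.
Steady-state peak Cmax,ss = C₀·R ≈ 27.043 × 2.3154 ≈ 62.615 mcg/mL.
Peak 62.6 mcg/mL vs MTC 61 mcg/mL: exceeds toxic threshold.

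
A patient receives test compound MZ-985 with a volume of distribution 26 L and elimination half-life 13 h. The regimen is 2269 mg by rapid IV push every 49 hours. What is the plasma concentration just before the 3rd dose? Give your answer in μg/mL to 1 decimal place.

6.9 μg/mL

f = (1/2)^(τ/t½) = (1/2)^(49/13) ≈ 0.0733.
C₀ = D/Vd = 2269/26 ≈ 87.269 μg/mL.
Before the 3rd dose, 2 doses have been given. Superposition: Cmin = C₀·(f + f²).
≈ 87.269 × (0.0733 + 0.0054) ≈ 87.269 × 0.0787 ≈ 6.868 μg/mL.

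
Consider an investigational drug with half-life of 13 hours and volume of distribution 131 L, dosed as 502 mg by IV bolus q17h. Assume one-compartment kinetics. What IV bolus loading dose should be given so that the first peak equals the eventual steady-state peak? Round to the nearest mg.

f = (1/2)^(17/13) ≈ 0.403967; accumulation ratio R = 1/(1−f) ≈ 1.67776.
Loading dose to hit Cmax,ss on first dose: D_load = D_maint·R ≈ 502 × 1.67776 ≈ 842.24 mg.

842 mg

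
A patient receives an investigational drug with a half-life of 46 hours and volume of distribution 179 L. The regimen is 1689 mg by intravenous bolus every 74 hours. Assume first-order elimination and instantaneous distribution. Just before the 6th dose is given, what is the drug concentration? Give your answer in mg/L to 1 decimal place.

4.6 mg/L

f = (1/2)^(τ/t½) = (1/2)^(74/46) ≈ 0.3279.
C₀ = D/Vd = 1689/179 ≈ 9.436 mg/L.
Before the 6th dose, 5 doses have been given. Superposition: Cmin = C₀·(f + f² + … + f^5).
≈ 9.436 × (0.3279 + 0.1075 + 0.0353 + 0.0116 + 0.0038) ≈ 9.436 × 0.4861 ≈ 4.587 mg/L.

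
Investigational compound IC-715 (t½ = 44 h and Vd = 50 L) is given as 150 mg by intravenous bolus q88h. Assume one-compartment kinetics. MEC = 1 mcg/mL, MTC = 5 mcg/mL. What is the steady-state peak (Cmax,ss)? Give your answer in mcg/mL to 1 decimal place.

4.0 mcg/mL

The dosing interval is 2 half-lives, so f = 2^(−2) = 0.25.
At steady state, R = 1/(1 − 0.25) = 4/3.
Single-dose peak C₀ = D/Vd = 150/50 = 3 mcg/mL.
Steady-state peak Cmax,ss = C₀·R = 3 × 4/3 ≈ 4.000 mcg/mL.
Peak 4.0 mcg/mL vs MTC 5 mcg/mL: below toxic threshold.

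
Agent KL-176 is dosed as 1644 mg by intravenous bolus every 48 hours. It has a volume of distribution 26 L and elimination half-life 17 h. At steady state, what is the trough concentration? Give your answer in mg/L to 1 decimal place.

10.4 mg/L

k = ln2/t½ = ln2/17 ≈ 0.040773 h⁻¹; fraction remaining f = e^(−kτ) = e^(−0.040773×48) ≈ 0.1413.
Accumulation ratio R = 1/(1 − f) ≈ 1/0.8587 ≈ 1.1646.
Single-dose peak C₀ = D/Vd = 1644/26 ≈ 63.231 mg/L.
Cmax,ss = C₀/(1 − f) ≈ 63.231/0.8587 ≈ 73.636 mg/L.
Steady-state trough Cmin,ss = Cmax,ss·f ≈ 73.636 × 0.1413 ≈ 10.405 mg/L.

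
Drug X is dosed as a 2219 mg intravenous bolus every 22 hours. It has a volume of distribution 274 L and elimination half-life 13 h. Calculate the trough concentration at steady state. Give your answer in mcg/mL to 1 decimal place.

3.6 mcg/mL

Over one 22-h interval, 22/13 ≈ 1.6923 half-lives elapse, leaving f ≈ 0.3094 of each dose.
Single-dose peak C₀ = D/Vd = 2219/274 ≈ 8.099 mcg/mL.
Steady-state trough Cmin,ss = C₀·f/(1−f) ≈ 8.099 × 0.3094/0.6906 ≈ 3.628 mcg/mL.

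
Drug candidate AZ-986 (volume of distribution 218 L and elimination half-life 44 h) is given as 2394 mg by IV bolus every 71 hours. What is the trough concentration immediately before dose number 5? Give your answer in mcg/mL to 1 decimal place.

5.3 mcg/mL

f = (1/2)^(τ/t½) = (1/2)^(71/44) ≈ 0.3268.
C₀ = D/Vd = 2394/218 ≈ 10.982 mcg/mL.
Before the 5th dose, 4 doses have been given. Superposition: Cmin = C₀·(f + f² + … + f^4).
≈ 10.982 × (0.3268 + 0.1068 + 0.0349 + 0.0114) ≈ 10.982 × 0.4799 ≈ 5.270 mcg/mL.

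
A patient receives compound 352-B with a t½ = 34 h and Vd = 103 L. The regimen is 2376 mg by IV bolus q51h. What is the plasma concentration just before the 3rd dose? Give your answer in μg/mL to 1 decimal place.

11.0 μg/mL

f = (1/2)^(τ/t½) = (1/2)^(51/34) ≈ 0.3536.
C₀ = D/Vd = 2376/103 ≈ 23.068 μg/mL.
Before the 3rd dose, 2 doses have been given. Superposition: Cmin = C₀·(f + f²).
≈ 23.068 × (0.3536 + 0.1250) ≈ 23.068 × 0.4786 ≈ 11.040 μg/mL.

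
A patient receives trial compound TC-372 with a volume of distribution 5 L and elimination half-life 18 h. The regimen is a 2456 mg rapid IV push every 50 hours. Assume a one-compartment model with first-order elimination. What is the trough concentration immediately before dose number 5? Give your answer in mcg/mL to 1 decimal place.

f = (1/2)^(τ/t½) = (1/2)^(50/18) ≈ 0.1458.
C₀ = D/Vd = 2456/5 ≈ 491.200 mcg/mL.
Before the 5th dose, 4 doses have been given. Superposition: Cmin = C₀·(f + f² + … + f^4).
≈ 491.200 × (0.1458 + 0.0213 + 0.0031 + 0.0005) ≈ 491.200 × 0.1707 ≈ 83.848 mcg/mL.

83.8 mcg/mL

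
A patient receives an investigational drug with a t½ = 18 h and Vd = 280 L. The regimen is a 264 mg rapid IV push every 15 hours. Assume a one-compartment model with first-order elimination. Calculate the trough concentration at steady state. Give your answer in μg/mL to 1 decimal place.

k = ln2/t½ = ln2/18 ≈ 0.038508 h⁻¹; fraction remaining f = e^(−kτ) = e^(−0.038508×15) ≈ 0.5612.
Accumulation ratio R = 1/(1 − f) ≈ 1/0.4388 ≈ 2.2789.
Single-dose peak C₀ = D/Vd = 264/280 ≈ 0.943 μg/mL.
Cmax,ss = C₀/(1 − f) ≈ 0.943/0.4388 ≈ 2.149 μg/mL.
One interval later, Cmin,ss = Cmax,ss·e^(−kτ) ≈ 2.149 × 0.5612 ≈ 1.206 μg/mL.

1.2 μg/mL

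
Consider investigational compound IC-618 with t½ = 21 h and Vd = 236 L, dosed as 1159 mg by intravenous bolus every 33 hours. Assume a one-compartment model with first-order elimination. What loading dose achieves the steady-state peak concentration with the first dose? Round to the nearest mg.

f = (1/2)^(33/21) ≈ 0.336475; accumulation ratio R = 1/(1−f) ≈ 1.50710.
Loading dose to hit Cmax,ss on first dose: D_load = D_maint·R ≈ 1159 × 1.50710 ≈ 1746.73 mg.

1747 mg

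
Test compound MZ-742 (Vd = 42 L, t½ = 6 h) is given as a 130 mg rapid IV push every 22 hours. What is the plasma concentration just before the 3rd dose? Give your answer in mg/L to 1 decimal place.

f = (1/2)^(τ/t½) = (1/2)^(22/6) ≈ 0.0787.
C₀ = D/Vd = 130/42 ≈ 3.095 mg/L.
Before the 3rd dose, 2 doses have been given. Superposition: Cmin = C₀·(f + f²).
≈ 3.095 × (0.0787 + 0.0062) ≈ 3.095 × 0.0849 ≈ 0.263 mg/L.

0.3 mg/L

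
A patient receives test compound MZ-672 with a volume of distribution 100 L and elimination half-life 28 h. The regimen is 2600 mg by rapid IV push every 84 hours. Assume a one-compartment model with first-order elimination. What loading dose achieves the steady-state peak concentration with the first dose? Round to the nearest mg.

f = (1/2)^(84/28) ≈ 0.125000; accumulation ratio R = 1/(1−f) ≈ 1.14286.
Loading dose to hit Cmax,ss on first dose: D_load = D_maint·R ≈ 2600 × 1.14286 ≈ 2971.44 mg.

2971 mg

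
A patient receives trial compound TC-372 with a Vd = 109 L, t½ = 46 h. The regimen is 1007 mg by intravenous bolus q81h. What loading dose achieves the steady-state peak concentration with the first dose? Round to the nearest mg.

1429 mg

f = (1/2)^(81/46) ≈ 0.295070; accumulation ratio R = 1/(1−f) ≈ 1.41858.
Loading dose to hit Cmax,ss on first dose: D_load = D_maint·R ≈ 1007 × 1.41858 ≈ 1428.51 mg.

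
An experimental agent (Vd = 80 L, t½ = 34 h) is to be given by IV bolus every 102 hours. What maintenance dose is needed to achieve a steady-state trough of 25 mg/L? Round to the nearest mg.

τ/t½ = 102/34 ≈ 3, so f = (1/2)^(102/34) ≈ 0.125000.
Cmin,ss = (D/Vd)·f/(1−f), so D = Cmin,ss·Vd·(1−f)/f.
D = 25 × 80 × (1−f)/f ≈ 25 × 80 × 7.00000 ≈ 14000.00 mg.

14000 mg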